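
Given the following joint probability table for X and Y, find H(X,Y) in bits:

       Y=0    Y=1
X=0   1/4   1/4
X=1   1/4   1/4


H(X,Y) = -Σ p(x,y) log₂ p(x,y)
  p(0,0)=1/4: -0.2500 × log₂(0.2500) = 0.5000
  p(0,1)=1/4: -0.2500 × log₂(0.2500) = 0.5000
  p(1,0)=1/4: -0.2500 × log₂(0.2500) = 0.5000
  p(1,1)=1/4: -0.2500 × log₂(0.2500) = 0.5000
H(X,Y) = 2.0000 bits


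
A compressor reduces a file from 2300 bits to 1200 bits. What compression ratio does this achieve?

Compression ratio = Original / Compressed
= 2300 / 1200 = 1.92:1


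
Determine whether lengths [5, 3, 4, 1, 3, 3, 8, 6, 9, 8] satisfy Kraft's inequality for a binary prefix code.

Kraft inequality: Σ 2^(-l_i) ≤ 1 for prefix-free code
Calculating: 2^(-5) + 2^(-3) + 2^(-4) + 2^(-1) + 2^(-3) + 2^(-3) + 2^(-8) + 2^(-6) + 2^(-9) + 2^(-8)
= 0.03125 + 0.125 + 0.0625 + 0.5 + 0.125 + 0.125 + 0.00390625 + 0.015625 + 0.001953125 + 0.00390625
= 0.9941
Since 0.9941 ≤ 1, prefix-free code exists


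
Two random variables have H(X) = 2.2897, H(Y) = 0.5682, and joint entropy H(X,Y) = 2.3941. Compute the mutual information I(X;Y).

I(X;Y) = H(X) + H(Y) - H(X,Y)
I(X;Y) = 2.2897 + 0.5682 - 2.3941 = 0.4638 bits


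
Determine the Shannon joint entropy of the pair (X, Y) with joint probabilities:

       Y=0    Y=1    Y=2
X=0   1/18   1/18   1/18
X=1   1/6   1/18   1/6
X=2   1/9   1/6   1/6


H(X,Y) = -Σ p(x,y) log₂ p(x,y)
  p(0,0)=1/18: -0.0556 × log₂(0.0556) = 0.2317
  p(0,1)=1/18: -0.0556 × log₂(0.0556) = 0.2317
  p(0,2)=1/18: -0.0556 × log₂(0.0556) = 0.2317
  p(1,0)=1/6: -0.1667 × log₂(0.1667) = 0.4308
  p(1,1)=1/18: -0.0556 × log₂(0.0556) = 0.2317
  p(1,2)=1/6: -0.1667 × log₂(0.1667) = 0.4308
  p(2,0)=1/9: -0.1111 × log₂(0.1111) = 0.3522
  p(2,1)=1/6: -0.1667 × log₂(0.1667) = 0.4308
  p(2,2)=1/6: -0.1667 × log₂(0.1667) = 0.4308
H(X,Y) = 3.0022 bits


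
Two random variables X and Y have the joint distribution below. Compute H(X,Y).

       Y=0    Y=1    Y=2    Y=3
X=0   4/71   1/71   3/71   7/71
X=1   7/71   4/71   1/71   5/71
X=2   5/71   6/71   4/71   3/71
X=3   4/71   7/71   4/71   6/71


H(X,Y) = -Σ p(x,y) log₂ p(x,y)
  p(0,0)=4/71: -0.0563 × log₂(0.0563) = 0.2338
  p(0,1)=1/71: -0.0141 × log₂(0.0141) = 0.0866
  p(0,2)=3/71: -0.0423 × log₂(0.0423) = 0.1929
  p(0,3)=7/71: -0.0986 × log₂(0.0986) = 0.3295
  p(1,0)=7/71: -0.0986 × log₂(0.0986) = 0.3295
  p(1,1)=4/71: -0.0563 × log₂(0.0563) = 0.2338
  p(1,2)=1/71: -0.0141 × log₂(0.0141) = 0.0866
  p(1,3)=5/71: -0.0704 × log₂(0.0704) = 0.2696
  p(2,0)=5/71: -0.0704 × log₂(0.0704) = 0.2696
  p(2,1)=6/71: -0.0845 × log₂(0.0845) = 0.3012
  p(2,2)=4/71: -0.0563 × log₂(0.0563) = 0.2338
  p(2,3)=3/71: -0.0423 × log₂(0.0423) = 0.1929
  p(3,0)=4/71: -0.0563 × log₂(0.0563) = 0.2338
  p(3,1)=7/71: -0.0986 × log₂(0.0986) = 0.3295
  p(3,2)=4/71: -0.0563 × log₂(0.0563) = 0.2338
  p(3,3)=6/71: -0.0845 × log₂(0.0845) = 0.3012
H(X,Y) = 3.8582 bits


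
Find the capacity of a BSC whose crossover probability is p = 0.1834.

For BSC with error probability p:
C = 1 - H(p) where H(p) is binary entropy
H(0.1834) = -0.1834 × log₂(0.1834) - 0.8166 × log₂(0.8166)
H(p) = 0.6875
C = 1 - 0.6875 = 0.3125 bits/use


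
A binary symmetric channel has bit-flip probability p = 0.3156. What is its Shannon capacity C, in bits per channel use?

For BSC with error probability p:
C = 1 - H(p) where H(p) is binary entropy
H(0.3156) = -0.3156 × log₂(0.3156) - 0.6844 × log₂(0.6844)
H(p) = 0.8995
C = 1 - 0.8995 = 0.1005 bits/use


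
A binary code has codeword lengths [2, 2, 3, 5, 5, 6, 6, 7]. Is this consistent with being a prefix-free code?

Kraft inequality: Σ 2^(-l_i) ≤ 1 for prefix-free code
Calculating: 2^(-2) + 2^(-2) + 2^(-3) + 2^(-5) + 2^(-5) + 2^(-6) + 2^(-6) + 2^(-7)
= 0.25 + 0.25 + 0.125 + 0.03125 + 0.03125 + 0.015625 + 0.015625 + 0.0078125
= 0.7266
Since 0.7266 ≤ 1, prefix-free code exists


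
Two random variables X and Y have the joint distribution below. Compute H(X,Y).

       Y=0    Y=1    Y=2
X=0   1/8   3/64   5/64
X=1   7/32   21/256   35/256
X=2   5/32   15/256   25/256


H(X,Y) = -Σ p(x,y) log₂ p(x,y)
  p(0,0)=1/8: -0.1250 × log₂(0.1250) = 0.3750
  p(0,1)=3/64: -0.0469 × log₂(0.0469) = 0.2070
  p(0,2)=5/64: -0.0781 × log₂(0.0781) = 0.2873
  p(1,0)=7/32: -0.2188 × log₂(0.2188) = 0.4796
  p(1,1)=21/256: -0.0820 × log₂(0.0820) = 0.2959
  p(1,2)=35/256: -0.1367 × log₂(0.1367) = 0.3925
  p(2,0)=5/32: -0.1562 × log₂(0.1562) = 0.4184
  p(2,1)=15/256: -0.0586 × log₂(0.0586) = 0.2398
  p(2,2)=25/256: -0.0977 × log₂(0.0977) = 0.3277
H(X,Y) = 3.0234 bits


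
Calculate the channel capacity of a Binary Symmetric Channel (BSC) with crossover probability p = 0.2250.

For BSC with error probability p:
C = 1 - H(p) where H(p) is binary entropy
H(0.2250) = -0.2250 × log₂(0.2250) - 0.7750 × log₂(0.7750)
H(p) = 0.7692
C = 1 - 0.7692 = 0.2308 bits/use


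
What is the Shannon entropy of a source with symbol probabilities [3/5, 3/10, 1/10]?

H(X) = -Σ p(x) log₂ p(x)
  -3/5 × log₂(3/5) = 0.4422
  -3/10 × log₂(3/10) = 0.5211
  -1/10 × log₂(1/10) = 0.3322
H(X) = 1.2955 bits


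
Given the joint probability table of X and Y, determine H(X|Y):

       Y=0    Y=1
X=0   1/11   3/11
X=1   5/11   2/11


H(X|Y) = Σ_y p(y) H(X|Y=y)
  p(Y=0) = 6/11, H(X|Y=0) = 0.6500
  p(Y=1) = 5/11, H(X|Y=1) = 0.9710
H(X|Y) = 0.5455×0.6500 + 0.4545×0.9710 = 0.7959 bits


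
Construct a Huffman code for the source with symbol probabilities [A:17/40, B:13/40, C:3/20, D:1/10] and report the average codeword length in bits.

Huffman tree construction:
Combine smallest probabilities repeatedly
Resulting codes:
  A: 0 (length 1)
  B: 11 (length 2)
  C: 101 (length 3)
  D: 100 (length 3)
Average length = Σ p(s) × length(s) = 1.8250 bits


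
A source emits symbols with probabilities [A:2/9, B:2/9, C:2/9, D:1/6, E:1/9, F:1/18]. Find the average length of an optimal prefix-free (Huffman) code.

Huffman tree construction:
Combine smallest probabilities repeatedly
Resulting codes:
  A: 00 (length 2)
  B: 01 (length 2)
  C: 10 (length 2)
  D: 110 (length 3)
  E: 1111 (length 4)
  F: 1110 (length 4)
Average length = Σ p(s) × length(s) = 2.5000 bits


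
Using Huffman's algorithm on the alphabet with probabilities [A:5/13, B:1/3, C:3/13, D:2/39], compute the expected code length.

Huffman tree construction:
Combine smallest probabilities repeatedly
Resulting codes:
  A: 0 (length 1)
  B: 11 (length 2)
  C: 101 (length 3)
  D: 100 (length 3)
Average length = Σ p(s) × length(s) = 1.8974 bits


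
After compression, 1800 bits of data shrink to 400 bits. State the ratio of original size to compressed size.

Compression ratio = Original / Compressed
= 1800 / 400 = 4.50:1


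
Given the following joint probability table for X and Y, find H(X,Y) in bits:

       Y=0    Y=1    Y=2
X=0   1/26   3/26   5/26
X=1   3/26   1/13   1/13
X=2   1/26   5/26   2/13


H(X,Y) = -Σ p(x,y) log₂ p(x,y)
  p(0,0)=1/26: -0.0385 × log₂(0.0385) = 0.1808
  p(0,1)=3/26: -0.1154 × log₂(0.1154) = 0.3595
  p(0,2)=5/26: -0.1923 × log₂(0.1923) = 0.4574
  p(1,0)=3/26: -0.1154 × log₂(0.1154) = 0.3595
  p(1,1)=1/13: -0.0769 × log₂(0.0769) = 0.2846
  p(1,2)=1/13: -0.0769 × log₂(0.0769) = 0.2846
  p(2,0)=1/26: -0.0385 × log₂(0.0385) = 0.1808
  p(2,1)=5/26: -0.1923 × log₂(0.1923) = 0.4574
  p(2,2)=2/13: -0.1538 × log₂(0.1538) = 0.4155
H(X,Y) = 2.9801 bits


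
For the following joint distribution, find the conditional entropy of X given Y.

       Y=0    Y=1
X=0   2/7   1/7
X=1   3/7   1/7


H(X|Y) = Σ_y p(y) H(X|Y=y)
  p(Y=0) = 5/7, H(X|Y=0) = 0.9710
  p(Y=1) = 2/7, H(X|Y=1) = 1.0000
H(X|Y) = 0.7143×0.9710 + 0.2857×1.0000 = 0.9793 bits


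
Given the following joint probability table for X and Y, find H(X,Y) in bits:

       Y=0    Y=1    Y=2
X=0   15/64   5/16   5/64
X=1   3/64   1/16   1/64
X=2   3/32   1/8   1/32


H(X,Y) = -Σ p(x,y) log₂ p(x,y)
  p(0,0)=15/64: -0.2344 × log₂(0.2344) = 0.4906
  p(0,1)=5/16: -0.3125 × log₂(0.3125) = 0.5244
  p(0,2)=5/64: -0.0781 × log₂(0.0781) = 0.2873
  p(1,0)=3/64: -0.0469 × log₂(0.0469) = 0.2070
  p(1,1)=1/16: -0.0625 × log₂(0.0625) = 0.2500
  p(1,2)=1/64: -0.0156 × log₂(0.0156) = 0.0938
  p(2,0)=3/32: -0.0938 × log₂(0.0938) = 0.3202
  p(2,1)=1/8: -0.1250 × log₂(0.1250) = 0.3750
  p(2,2)=1/32: -0.0312 × log₂(0.0312) = 0.1562
H(X,Y) = 2.7044 bits


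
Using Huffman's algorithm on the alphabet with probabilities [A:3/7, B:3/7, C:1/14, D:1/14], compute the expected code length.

Huffman tree construction:
Combine smallest probabilities repeatedly
Resulting codes:
  A: 11 (length 2)
  B: 0 (length 1)
  C: 100 (length 3)
  D: 101 (length 3)
Average length = Σ p(s) × length(s) = 1.7143 bits


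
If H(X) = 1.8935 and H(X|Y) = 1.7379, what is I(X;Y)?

I(X;Y) = H(X) - H(X|Y)
I(X;Y) = 1.8935 - 1.7379 = 0.1556 bits


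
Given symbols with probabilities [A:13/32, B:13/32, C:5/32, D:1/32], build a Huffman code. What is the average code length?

Huffman tree construction:
Combine smallest probabilities repeatedly
Resulting codes:
  A: 11 (length 2)
  B: 0 (length 1)
  C: 101 (length 3)
  D: 100 (length 3)
Average length = Σ p(s) × length(s) = 1.7812 bits


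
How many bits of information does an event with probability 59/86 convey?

Information content I(x) = -log₂(p(x))
I = -log₂(59/86) = -log₂(0.6860)
I = 0.5436 bits


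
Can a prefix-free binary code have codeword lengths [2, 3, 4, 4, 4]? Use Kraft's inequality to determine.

Kraft inequality: Σ 2^(-l_i) ≤ 1 for prefix-free code
Calculating: 2^(-2) + 2^(-3) + 2^(-4) + 2^(-4) + 2^(-4)
= 0.25 + 0.125 + 0.0625 + 0.0625 + 0.0625
= 0.5625
Since 0.5625 ≤ 1, prefix-free code exists


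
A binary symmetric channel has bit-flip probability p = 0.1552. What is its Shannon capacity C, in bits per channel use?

For BSC with error probability p:
C = 1 - H(p) where H(p) is binary entropy
H(0.1552) = -0.1552 × log₂(0.1552) - 0.8448 × log₂(0.8448)
H(p) = 0.6227
C = 1 - 0.6227 = 0.3773 bits/use


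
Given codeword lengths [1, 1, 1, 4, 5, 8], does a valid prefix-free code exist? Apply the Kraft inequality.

Kraft inequality: Σ 2^(-l_i) ≤ 1 for prefix-free code
Calculating: 2^(-1) + 2^(-1) + 2^(-1) + 2^(-4) + 2^(-5) + 2^(-8)
= 0.5 + 0.5 + 0.5 + 0.0625 + 0.03125 + 0.00390625
= 1.5977
Since 1.5977 > 1, prefix-free code does not exist


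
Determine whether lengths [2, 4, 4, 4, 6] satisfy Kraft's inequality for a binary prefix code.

Kraft inequality: Σ 2^(-l_i) ≤ 1 for prefix-free code
Calculating: 2^(-2) + 2^(-4) + 2^(-4) + 2^(-4) + 2^(-6)
= 0.25 + 0.0625 + 0.0625 + 0.0625 + 0.015625
= 0.4531
Since 0.4531 ≤ 1, prefix-free code exists


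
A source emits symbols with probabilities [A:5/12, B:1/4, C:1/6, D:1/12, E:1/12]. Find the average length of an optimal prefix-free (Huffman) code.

Huffman tree construction:
Combine smallest probabilities repeatedly
Resulting codes:
  A: 0 (length 1)
  B: 10 (length 2)
  C: 110 (length 3)
  D: 1110 (length 4)
  E: 1111 (length 4)
Average length = Σ p(s) × length(s) = 2.0833 bits


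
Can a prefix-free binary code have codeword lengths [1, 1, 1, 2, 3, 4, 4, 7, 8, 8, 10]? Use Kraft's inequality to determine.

Kraft inequality: Σ 2^(-l_i) ≤ 1 for prefix-free code
Calculating: 2^(-1) + 2^(-1) + 2^(-1) + 2^(-2) + 2^(-3) + 2^(-4) + 2^(-4) + 2^(-7) + 2^(-8) + 2^(-8) + 2^(-10)
= 0.5 + 0.5 + 0.5 + 0.25 + 0.125 + 0.0625 + 0.0625 + 0.0078125 + 0.00390625 + 0.00390625 + 0.0009765625
= 2.0166
Since 2.0166 > 1, prefix-free code does not exist


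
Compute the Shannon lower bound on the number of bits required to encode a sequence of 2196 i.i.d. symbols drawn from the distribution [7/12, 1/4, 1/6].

Entropy H = 1.3844 bits/symbol
Minimum bits = H × n = 1.3844 × 2196
= 3040.21 bits


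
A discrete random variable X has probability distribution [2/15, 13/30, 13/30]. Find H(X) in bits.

H(X) = -Σ p(x) log₂ p(x)
  -2/15 × log₂(2/15) = 0.3876
  -13/30 × log₂(13/30) = 0.5228
  -13/30 × log₂(13/30) = 0.5228
H(X) = 1.4332 bits


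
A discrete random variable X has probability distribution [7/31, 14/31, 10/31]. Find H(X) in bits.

H(X) = -Σ p(x) log₂ p(x)
  -7/31 × log₂(7/31) = 0.4848
  -14/31 × log₂(14/31) = 0.5179
  -10/31 × log₂(10/31) = 0.5265
H(X) = 1.5292 bits


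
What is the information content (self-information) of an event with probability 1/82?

Information content I(x) = -log₂(p(x))
I = -log₂(1/82) = -log₂(0.0122)
I = 6.3576 bits


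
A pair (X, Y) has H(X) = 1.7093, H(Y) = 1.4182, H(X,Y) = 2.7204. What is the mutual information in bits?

I(X;Y) = H(X) + H(Y) - H(X,Y)
I(X;Y) = 1.7093 + 1.4182 - 2.7204 = 0.4071 bits


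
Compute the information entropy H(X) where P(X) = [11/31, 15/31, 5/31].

H(X) = -Σ p(x) log₂ p(x)
  -11/31 × log₂(11/31) = 0.5304
  -15/31 × log₂(15/31) = 0.5068
  -5/31 × log₂(5/31) = 0.4246
H(X) = 1.4617 bits


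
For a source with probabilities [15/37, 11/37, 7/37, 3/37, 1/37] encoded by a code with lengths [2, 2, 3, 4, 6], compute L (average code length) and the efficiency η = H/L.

Average length L = Σ p_i × l_i = 2.4595 bits
Entropy H = 1.9375 bits
Efficiency η = H/L × 100% = 78.78%


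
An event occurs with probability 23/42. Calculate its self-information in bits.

Information content I(x) = -log₂(p(x))
I = -log₂(23/42) = -log₂(0.5476)
I = 0.8688 bits


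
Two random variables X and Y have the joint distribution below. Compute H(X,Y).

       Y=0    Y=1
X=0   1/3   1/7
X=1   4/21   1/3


H(X,Y) = -Σ p(x,y) log₂ p(x,y)
  p(0,0)=1/3: -0.3333 × log₂(0.3333) = 0.5283
  p(0,1)=1/7: -0.1429 × log₂(0.1429) = 0.4011
  p(1,0)=4/21: -0.1905 × log₂(0.1905) = 0.4557
  p(1,1)=1/3: -0.3333 × log₂(0.3333) = 0.5283
H(X,Y) = 1.9134 bits


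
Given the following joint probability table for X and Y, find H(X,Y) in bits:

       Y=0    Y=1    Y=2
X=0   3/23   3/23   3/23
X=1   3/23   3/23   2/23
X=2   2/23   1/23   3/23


H(X,Y) = -Σ p(x,y) log₂ p(x,y)
  p(0,0)=3/23: -0.1304 × log₂(0.1304) = 0.3833
  p(0,1)=3/23: -0.1304 × log₂(0.1304) = 0.3833
  p(0,2)=3/23: -0.1304 × log₂(0.1304) = 0.3833
  p(1,0)=3/23: -0.1304 × log₂(0.1304) = 0.3833
  p(1,1)=3/23: -0.1304 × log₂(0.1304) = 0.3833
  p(1,2)=2/23: -0.0870 × log₂(0.0870) = 0.3064
  p(2,0)=2/23: -0.0870 × log₂(0.0870) = 0.3064
  p(2,1)=1/23: -0.0435 × log₂(0.0435) = 0.1967
  p(2,2)=3/23: -0.1304 × log₂(0.1304) = 0.3833
H(X,Y) = 3.1092 bits


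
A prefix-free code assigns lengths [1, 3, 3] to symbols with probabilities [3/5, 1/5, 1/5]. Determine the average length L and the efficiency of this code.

Average length L = Σ p_i × l_i = 1.8000 bits
Entropy H = 1.3710 bits
Efficiency η = H/L × 100% = 76.16%


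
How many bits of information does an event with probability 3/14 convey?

Information content I(x) = -log₂(p(x))
I = -log₂(3/14) = -log₂(0.2143)
I = 2.2224 bits


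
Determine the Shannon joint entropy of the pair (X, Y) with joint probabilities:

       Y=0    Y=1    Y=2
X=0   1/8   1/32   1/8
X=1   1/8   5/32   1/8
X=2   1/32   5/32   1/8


H(X,Y) = -Σ p(x,y) log₂ p(x,y)
  p(0,0)=1/8: -0.1250 × log₂(0.1250) = 0.3750
  p(0,1)=1/32: -0.0312 × log₂(0.0312) = 0.1562
  p(0,2)=1/8: -0.1250 × log₂(0.1250) = 0.3750
  p(1,0)=1/8: -0.1250 × log₂(0.1250) = 0.3750
  p(1,1)=5/32: -0.1562 × log₂(0.1562) = 0.4184
  p(1,2)=1/8: -0.1250 × log₂(0.1250) = 0.3750
  p(2,0)=1/32: -0.0312 × log₂(0.0312) = 0.1562
  p(2,1)=5/32: -0.1562 × log₂(0.1562) = 0.4184
  p(2,2)=1/8: -0.1250 × log₂(0.1250) = 0.3750
H(X,Y) = 3.0244 bits


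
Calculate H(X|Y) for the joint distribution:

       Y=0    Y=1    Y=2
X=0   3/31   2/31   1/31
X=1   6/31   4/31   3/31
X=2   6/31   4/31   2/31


H(X|Y) = Σ_y p(y) H(X|Y=y)
  p(Y=0) = 15/31, H(X|Y=0) = 1.5219
  p(Y=1) = 10/31, H(X|Y=1) = 1.5219
  p(Y=2) = 6/31, H(X|Y=2) = 1.4591
H(X|Y) = 0.4839×1.5219 + 0.3226×1.5219 + 0.1935×1.4591 = 1.5098 bits


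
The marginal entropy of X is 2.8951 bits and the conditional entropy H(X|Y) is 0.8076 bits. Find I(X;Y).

I(X;Y) = H(X) - H(X|Y)
I(X;Y) = 2.8951 - 0.8076 = 2.0875 bits


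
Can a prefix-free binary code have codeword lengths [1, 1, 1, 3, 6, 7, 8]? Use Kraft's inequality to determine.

Kraft inequality: Σ 2^(-l_i) ≤ 1 for prefix-free code
Calculating: 2^(-1) + 2^(-1) + 2^(-1) + 2^(-3) + 2^(-6) + 2^(-7) + 2^(-8)
= 0.5 + 0.5 + 0.5 + 0.125 + 0.015625 + 0.0078125 + 0.00390625
= 1.6523
Since 1.6523 > 1, prefix-free code does not exist


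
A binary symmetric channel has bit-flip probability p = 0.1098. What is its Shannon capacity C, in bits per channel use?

For BSC with error probability p:
C = 1 - H(p) where H(p) is binary entropy
H(0.1098) = -0.1098 × log₂(0.1098) - 0.8902 × log₂(0.8902)
H(p) = 0.4993
C = 1 - 0.4993 = 0.5007 bits/use


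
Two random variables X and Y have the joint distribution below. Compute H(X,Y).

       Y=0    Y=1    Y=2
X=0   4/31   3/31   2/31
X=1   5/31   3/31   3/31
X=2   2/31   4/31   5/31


H(X,Y) = -Σ p(x,y) log₂ p(x,y)
  p(0,0)=4/31: -0.1290 × log₂(0.1290) = 0.3812
  p(0,1)=3/31: -0.0968 × log₂(0.0968) = 0.3261
  p(0,2)=2/31: -0.0645 × log₂(0.0645) = 0.2551
  p(1,0)=5/31: -0.1613 × log₂(0.1613) = 0.4246
  p(1,1)=3/31: -0.0968 × log₂(0.0968) = 0.3261
  p(1,2)=3/31: -0.0968 × log₂(0.0968) = 0.3261
  p(2,0)=2/31: -0.0645 × log₂(0.0645) = 0.2551
  p(2,1)=4/31: -0.1290 × log₂(0.1290) = 0.3812
  p(2,2)=5/31: -0.1613 × log₂(0.1613) = 0.4246
H(X,Y) = 3.0999 bits


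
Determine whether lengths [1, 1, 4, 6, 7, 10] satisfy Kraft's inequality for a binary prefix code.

Kraft inequality: Σ 2^(-l_i) ≤ 1 for prefix-free code
Calculating: 2^(-1) + 2^(-1) + 2^(-4) + 2^(-6) + 2^(-7) + 2^(-10)
= 0.5 + 0.5 + 0.0625 + 0.015625 + 0.0078125 + 0.0009765625
= 1.0869
Since 1.0869 > 1, prefix-free code does not exist


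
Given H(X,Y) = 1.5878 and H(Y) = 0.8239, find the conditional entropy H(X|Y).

Chain rule: H(X,Y) = H(X|Y) + H(Y)
H(X|Y) = H(X,Y) - H(Y) = 1.5878 - 0.8239 = 0.7639 bits


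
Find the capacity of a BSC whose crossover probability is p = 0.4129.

For BSC with error probability p:
C = 1 - H(p) where H(p) is binary entropy
H(0.4129) = -0.4129 × log₂(0.4129) - 0.5871 × log₂(0.5871)
H(p) = 0.9780
C = 1 - 0.9780 = 0.0220 bits/use


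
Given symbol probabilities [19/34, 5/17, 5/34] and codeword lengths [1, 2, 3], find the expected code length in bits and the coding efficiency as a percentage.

Average length L = Σ p_i × l_i = 1.5882 bits
Entropy H = 1.3951 bits
Efficiency η = H/L × 100% = 87.84%


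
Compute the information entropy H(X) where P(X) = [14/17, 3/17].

H(X) = -Σ p(x) log₂ p(x)
  -14/17 × log₂(14/17) = 0.2307
  -3/17 × log₂(3/17) = 0.4416
H(X) = 0.6723 bits


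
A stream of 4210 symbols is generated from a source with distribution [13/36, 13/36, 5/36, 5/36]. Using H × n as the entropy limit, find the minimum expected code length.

Entropy H = 1.8524 bits/symbol
Minimum bits = H × n = 1.8524 × 4210
= 7798.63 bits


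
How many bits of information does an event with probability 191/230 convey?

Information content I(x) = -log₂(p(x))
I = -log₂(191/230) = -log₂(0.8304)
I = 0.2681 bits


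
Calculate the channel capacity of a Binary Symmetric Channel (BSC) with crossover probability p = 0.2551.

For BSC with error probability p:
C = 1 - H(p) where H(p) is binary entropy
H(0.2551) = -0.2551 × log₂(0.2551) - 0.7449 × log₂(0.7449)
H(p) = 0.8193
C = 1 - 0.8193 = 0.1807 bits/use


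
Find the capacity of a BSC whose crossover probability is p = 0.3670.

For BSC with error probability p:
C = 1 - H(p) where H(p) is binary entropy
H(0.3670) = -0.3670 × log₂(0.3670) - 0.6330 × log₂(0.6330)
H(p) = 0.9483
C = 1 - 0.9483 = 0.0517 bits/use


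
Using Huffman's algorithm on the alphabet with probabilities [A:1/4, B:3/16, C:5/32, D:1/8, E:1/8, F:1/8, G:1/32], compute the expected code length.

Huffman tree construction:
Combine smallest probabilities repeatedly
Resulting codes:
  A: 01 (length 2)
  B: 00 (length 2)
  C: 110 (length 3)
  D: 1111 (length 4)
  E: 100 (length 3)
  F: 101 (length 3)
  G: 1110 (length 4)
Average length = Σ p(s) × length(s) = 2.7188 bits


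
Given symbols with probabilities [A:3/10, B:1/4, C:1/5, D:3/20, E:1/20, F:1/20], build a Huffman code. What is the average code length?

Huffman tree construction:
Combine smallest probabilities repeatedly
Resulting codes:
  A: 11 (length 2)
  B: 01 (length 2)
  C: 00 (length 2)
  D: 101 (length 3)
  E: 1000 (length 4)
  F: 1001 (length 4)
Average length = Σ p(s) × length(s) = 2.3500 bits


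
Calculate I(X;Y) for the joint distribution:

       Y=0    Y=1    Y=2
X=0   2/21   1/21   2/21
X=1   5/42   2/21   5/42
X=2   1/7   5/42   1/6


H(X) = 1.5452, H(Y) = 1.5671, H(X,Y) = 3.1068
I(X;Y) = H(X) + H(Y) - H(X,Y) = 0.0055 bits


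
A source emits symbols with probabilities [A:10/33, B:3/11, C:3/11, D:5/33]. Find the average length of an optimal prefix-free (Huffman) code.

Huffman tree construction:
Combine smallest probabilities repeatedly
Resulting codes:
  A: 11 (length 2)
  B: 01 (length 2)
  C: 10 (length 2)
  D: 00 (length 2)
Average length = Σ p(s) × length(s) = 2.0000 bits


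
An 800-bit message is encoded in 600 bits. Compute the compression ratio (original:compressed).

Compression ratio = Original / Compressed
= 800 / 600 = 1.33:1


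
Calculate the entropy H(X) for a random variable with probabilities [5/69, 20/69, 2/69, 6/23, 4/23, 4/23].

H(X) = -Σ p(x) log₂ p(x)
  -5/69 × log₂(5/69) = 0.2744
  -20/69 × log₂(20/69) = 0.5179
  -2/69 × log₂(2/69) = 0.1481
  -6/23 × log₂(6/23) = 0.5057
  -4/23 × log₂(4/23) = 0.4389
  -4/23 × log₂(4/23) = 0.4389
H(X) = 2.3238 bits


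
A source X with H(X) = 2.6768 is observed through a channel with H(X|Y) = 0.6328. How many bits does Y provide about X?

I(X;Y) = H(X) - H(X|Y)
I(X;Y) = 2.6768 - 0.6328 = 2.044 bits


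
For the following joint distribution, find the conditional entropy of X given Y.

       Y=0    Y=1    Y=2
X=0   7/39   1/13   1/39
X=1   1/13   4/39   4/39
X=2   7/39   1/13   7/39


H(X|Y) = Σ_y p(y) H(X|Y=y)
  p(Y=0) = 17/39, H(X|Y=0) = 1.4958
  p(Y=1) = 10/39, H(X|Y=1) = 1.5710
  p(Y=2) = 4/13, H(X|Y=2) = 1.2807
H(X|Y) = 0.4359×1.4958 + 0.2564×1.5710 + 0.3077×1.2807 = 1.4489 bits


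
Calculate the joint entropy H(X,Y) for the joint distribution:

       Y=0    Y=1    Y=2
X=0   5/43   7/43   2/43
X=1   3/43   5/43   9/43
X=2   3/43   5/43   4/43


H(X,Y) = -Σ p(x,y) log₂ p(x,y)
  p(0,0)=5/43: -0.1163 × log₂(0.1163) = 0.3610
  p(0,1)=7/43: -0.1628 × log₂(0.1628) = 0.4263
  p(0,2)=2/43: -0.0465 × log₂(0.0465) = 0.2059
  p(1,0)=3/43: -0.0698 × log₂(0.0698) = 0.2680
  p(1,1)=5/43: -0.1163 × log₂(0.1163) = 0.3610
  p(1,2)=9/43: -0.2093 × log₂(0.2093) = 0.4723
  p(2,0)=3/43: -0.0698 × log₂(0.0698) = 0.2680
  p(2,1)=5/43: -0.1163 × log₂(0.1163) = 0.3610
  p(2,2)=4/43: -0.0930 × log₂(0.0930) = 0.3187
H(X,Y) = 3.0421 bits


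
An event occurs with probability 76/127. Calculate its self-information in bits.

Information content I(x) = -log₂(p(x))
I = -log₂(76/127) = -log₂(0.5984)
I = 0.7408 bits


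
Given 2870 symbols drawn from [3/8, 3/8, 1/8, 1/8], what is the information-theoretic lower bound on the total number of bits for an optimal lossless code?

Entropy H = 1.8113 bits/symbol
Minimum bits = H × n = 1.8113 × 2870
= 5198.37 bits


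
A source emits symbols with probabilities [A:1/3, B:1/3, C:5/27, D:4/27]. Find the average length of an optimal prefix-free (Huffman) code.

Huffman tree construction:
Combine smallest probabilities repeatedly
Resulting codes:
  A: 10 (length 2)
  B: 11 (length 2)
  C: 01 (length 2)
  D: 00 (length 2)
Average length = Σ p(s) × length(s) = 2.0000 bits


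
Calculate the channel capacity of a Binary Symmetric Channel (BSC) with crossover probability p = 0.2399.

For BSC with error probability p:
C = 1 - H(p) where H(p) is binary entropy
H(0.2399) = -0.2399 × log₂(0.2399) - 0.7601 × log₂(0.7601)
H(p) = 0.7949
C = 1 - 0.7949 = 0.2051 bits/use


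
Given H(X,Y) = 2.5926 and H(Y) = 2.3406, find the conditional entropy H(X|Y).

Chain rule: H(X,Y) = H(X|Y) + H(Y)
H(X|Y) = H(X,Y) - H(Y) = 2.5926 - 2.3406 = 0.252 bits


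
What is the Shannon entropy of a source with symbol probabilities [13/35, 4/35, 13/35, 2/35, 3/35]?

H(X) = -Σ p(x) log₂ p(x)
  -13/35 × log₂(13/35) = 0.5307
  -4/35 × log₂(4/35) = 0.3576
  -13/35 × log₂(13/35) = 0.5307
  -2/35 × log₂(2/35) = 0.2360
  -3/35 × log₂(3/35) = 0.3038
H(X) = 1.9588 bits


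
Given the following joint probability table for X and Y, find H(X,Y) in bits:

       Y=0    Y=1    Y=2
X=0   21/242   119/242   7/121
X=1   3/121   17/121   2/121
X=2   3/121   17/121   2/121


H(X,Y) = -Σ p(x,y) log₂ p(x,y)
  p(0,0)=21/242: -0.0868 × log₂(0.0868) = 0.3060
  p(0,1)=119/242: -0.4917 × log₂(0.4917) = 0.5036
  p(0,2)=7/121: -0.0579 × log₂(0.0579) = 0.2379
  p(1,0)=3/121: -0.0248 × log₂(0.0248) = 0.1322
  p(1,1)=17/121: -0.1405 × log₂(0.1405) = 0.3978
  p(1,2)=2/121: -0.0165 × log₂(0.0165) = 0.0978
  p(2,0)=3/121: -0.0248 × log₂(0.0248) = 0.1322
  p(2,1)=17/121: -0.1405 × log₂(0.1405) = 0.3978
  p(2,2)=2/121: -0.0165 × log₂(0.0165) = 0.0978
H(X,Y) = 2.3032 bits


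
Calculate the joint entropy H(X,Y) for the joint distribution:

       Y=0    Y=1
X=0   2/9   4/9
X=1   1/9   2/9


H(X,Y) = -Σ p(x,y) log₂ p(x,y)
  p(0,0)=2/9: -0.2222 × log₂(0.2222) = 0.4822
  p(0,1)=4/9: -0.4444 × log₂(0.4444) = 0.5200
  p(1,0)=1/9: -0.1111 × log₂(0.1111) = 0.3522
  p(1,1)=2/9: -0.2222 × log₂(0.2222) = 0.4822
H(X,Y) = 1.8366 bits


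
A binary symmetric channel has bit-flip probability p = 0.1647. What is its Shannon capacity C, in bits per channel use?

For BSC with error probability p:
C = 1 - H(p) where H(p) is binary entropy
H(0.1647) = -0.1647 × log₂(0.1647) - 0.8353 × log₂(0.8353)
H(p) = 0.6454
C = 1 - 0.6454 = 0.3546 bits/use


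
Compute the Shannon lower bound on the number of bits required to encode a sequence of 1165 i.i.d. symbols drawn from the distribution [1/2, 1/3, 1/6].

Entropy H = 1.4591 bits/symbol
Minimum bits = H × n = 1.4591 × 1165
= 1699.91 bits


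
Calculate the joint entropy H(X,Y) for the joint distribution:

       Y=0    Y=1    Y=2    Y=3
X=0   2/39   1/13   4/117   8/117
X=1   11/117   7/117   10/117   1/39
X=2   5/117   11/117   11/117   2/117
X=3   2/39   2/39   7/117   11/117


H(X,Y) = -Σ p(x,y) log₂ p(x,y)
  p(0,0)=2/39: -0.0513 × log₂(0.0513) = 0.2198
  p(0,1)=1/13: -0.0769 × log₂(0.0769) = 0.2846
  p(0,2)=4/117: -0.0342 × log₂(0.0342) = 0.1665
  p(0,3)=8/117: -0.0684 × log₂(0.0684) = 0.2646
  p(1,0)=11/117: -0.0940 × log₂(0.0940) = 0.3207
  p(1,1)=7/117: -0.0598 × log₂(0.0598) = 0.2431
  p(1,2)=10/117: -0.0855 × log₂(0.0855) = 0.3033
  p(1,3)=1/39: -0.0256 × log₂(0.0256) = 0.1355
  p(2,0)=5/117: -0.0427 × log₂(0.0427) = 0.1944
  p(2,1)=11/117: -0.0940 × log₂(0.0940) = 0.3207
  p(2,2)=11/117: -0.0940 × log₂(0.0940) = 0.3207
  p(2,3)=2/117: -0.0171 × log₂(0.0171) = 0.1003
  p(3,0)=2/39: -0.0513 × log₂(0.0513) = 0.2198
  p(3,1)=2/39: -0.0513 × log₂(0.0513) = 0.2198
  p(3,2)=7/117: -0.0598 × log₂(0.0598) = 0.2431
  p(3,3)=11/117: -0.0940 × log₂(0.0940) = 0.3207
H(X,Y) = 3.8775 bits


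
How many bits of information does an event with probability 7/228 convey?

Information content I(x) = -log₂(p(x))
I = -log₂(7/228) = -log₂(0.0307)
I = 5.0255 bits


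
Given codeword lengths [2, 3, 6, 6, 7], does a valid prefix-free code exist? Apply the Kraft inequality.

Kraft inequality: Σ 2^(-l_i) ≤ 1 for prefix-free code
Calculating: 2^(-2) + 2^(-3) + 2^(-6) + 2^(-6) + 2^(-7)
= 0.25 + 0.125 + 0.015625 + 0.015625 + 0.0078125
= 0.4141
Since 0.4141 ≤ 1, prefix-free code exists


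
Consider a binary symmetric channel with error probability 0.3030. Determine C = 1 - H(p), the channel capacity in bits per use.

For BSC with error probability p:
C = 1 - H(p) where H(p) is binary entropy
H(0.3030) = -0.3030 × log₂(0.3030) - 0.6970 × log₂(0.6970)
H(p) = 0.8849
C = 1 - 0.8849 = 0.1151 bits/use


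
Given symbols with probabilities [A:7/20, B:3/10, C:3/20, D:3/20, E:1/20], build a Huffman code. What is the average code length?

Huffman tree construction:
Combine smallest probabilities repeatedly
Resulting codes:
  A: 11 (length 2)
  B: 10 (length 2)
  C: 011 (length 3)
  D: 00 (length 2)
  E: 010 (length 3)
Average length = Σ p(s) × length(s) = 2.2000 bits


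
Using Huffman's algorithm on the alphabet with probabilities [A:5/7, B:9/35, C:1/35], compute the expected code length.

Huffman tree construction:
Combine smallest probabilities repeatedly
Resulting codes:
  A: 1 (length 1)
  B: 01 (length 2)
  C: 00 (length 2)
Average length = Σ p(s) × length(s) = 1.2857 bits


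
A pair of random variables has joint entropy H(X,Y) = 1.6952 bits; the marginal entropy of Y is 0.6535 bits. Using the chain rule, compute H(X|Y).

Chain rule: H(X,Y) = H(X|Y) + H(Y)
H(X|Y) = H(X,Y) - H(Y) = 1.6952 - 0.6535 = 1.0417 bits


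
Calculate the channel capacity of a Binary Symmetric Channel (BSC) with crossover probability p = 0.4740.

For BSC with error probability p:
C = 1 - H(p) where H(p) is binary entropy
H(0.4740) = -0.4740 × log₂(0.4740) - 0.5260 × log₂(0.5260)
H(p) = 0.9980
C = 1 - 0.9980 = 0.0020 bits/use


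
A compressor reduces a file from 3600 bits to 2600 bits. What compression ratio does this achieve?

Compression ratio = Original / Compressed
= 3600 / 2600 = 1.38:1


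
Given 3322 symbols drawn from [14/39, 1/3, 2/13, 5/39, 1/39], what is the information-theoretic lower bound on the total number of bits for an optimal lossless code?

Entropy H = 1.9898 bits/symbol
Minimum bits = H × n = 1.9898 × 3322
= 6610.15 bits


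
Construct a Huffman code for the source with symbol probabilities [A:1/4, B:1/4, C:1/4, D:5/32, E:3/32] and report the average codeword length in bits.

Huffman tree construction:
Combine smallest probabilities repeatedly
Resulting codes:
  A: 00 (length 2)
  B: 01 (length 2)
  C: 10 (length 2)
  D: 111 (length 3)
  E: 110 (length 3)
Average length = Σ p(s) × length(s) = 2.2500 bits


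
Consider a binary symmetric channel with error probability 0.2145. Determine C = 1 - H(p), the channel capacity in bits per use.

For BSC with error probability p:
C = 1 - H(p) where H(p) is binary entropy
H(0.2145) = -0.2145 × log₂(0.2145) - 0.7855 × log₂(0.7855)
H(p) = 0.7500
C = 1 - 0.7500 = 0.2500 bits/use


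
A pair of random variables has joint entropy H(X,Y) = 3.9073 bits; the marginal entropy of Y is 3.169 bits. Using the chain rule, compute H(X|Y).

Chain rule: H(X,Y) = H(X|Y) + H(Y)
H(X|Y) = H(X,Y) - H(Y) = 3.9073 - 3.169 = 0.7383 bits


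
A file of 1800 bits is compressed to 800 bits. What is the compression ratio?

Compression ratio = Original / Compressed
= 1800 / 800 = 2.25:1


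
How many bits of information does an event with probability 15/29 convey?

Information content I(x) = -log₂(p(x))
I = -log₂(15/29) = -log₂(0.5172)
I = 0.9511 bits


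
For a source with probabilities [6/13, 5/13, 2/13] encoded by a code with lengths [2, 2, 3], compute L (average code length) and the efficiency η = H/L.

Average length L = Σ p_i × l_i = 2.1538 bits
Entropy H = 1.4605 bits
Efficiency η = H/L × 100% = 67.81%


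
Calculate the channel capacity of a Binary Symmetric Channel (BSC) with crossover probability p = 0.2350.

For BSC with error probability p:
C = 1 - H(p) where H(p) is binary entropy
H(0.2350) = -0.2350 × log₂(0.2350) - 0.7650 × log₂(0.7650)
H(p) = 0.7866
C = 1 - 0.7866 = 0.2134 bits/use


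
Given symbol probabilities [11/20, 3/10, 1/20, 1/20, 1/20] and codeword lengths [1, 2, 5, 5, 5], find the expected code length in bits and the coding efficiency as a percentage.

Average length L = Σ p_i × l_i = 1.9000 bits
Entropy H = 1.6438 bits
Efficiency η = H/L × 100% = 86.51%


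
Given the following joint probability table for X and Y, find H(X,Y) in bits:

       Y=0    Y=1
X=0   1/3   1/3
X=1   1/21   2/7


H(X,Y) = -Σ p(x,y) log₂ p(x,y)
  p(0,0)=1/3: -0.3333 × log₂(0.3333) = 0.5283
  p(0,1)=1/3: -0.3333 × log₂(0.3333) = 0.5283
  p(1,0)=1/21: -0.0476 × log₂(0.0476) = 0.2092
  p(1,1)=2/7: -0.2857 × log₂(0.2857) = 0.5164
H(X,Y) = 1.7822 bits


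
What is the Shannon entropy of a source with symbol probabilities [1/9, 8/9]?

H(X) = -Σ p(x) log₂ p(x)
  -1/9 × log₂(1/9) = 0.3522
  -8/9 × log₂(8/9) = 0.1510
H(X) = 0.5033 bits


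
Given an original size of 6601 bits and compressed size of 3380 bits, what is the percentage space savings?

Space savings = (1 - Compressed/Original) × 100%
= (1 - 3380/6601) × 100%
= 48.80%


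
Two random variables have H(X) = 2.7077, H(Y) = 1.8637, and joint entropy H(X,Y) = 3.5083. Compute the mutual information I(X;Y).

I(X;Y) = H(X) + H(Y) - H(X,Y)
I(X;Y) = 2.7077 + 1.8637 - 3.5083 = 1.0631 bits


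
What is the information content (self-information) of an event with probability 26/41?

Information content I(x) = -log₂(p(x))
I = -log₂(26/41) = -log₂(0.6341)
I = 0.6571 bits


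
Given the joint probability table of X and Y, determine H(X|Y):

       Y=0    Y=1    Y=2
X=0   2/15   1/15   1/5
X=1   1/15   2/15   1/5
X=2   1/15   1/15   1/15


H(X|Y) = Σ_y p(y) H(X|Y=y)
  p(Y=0) = 4/15, H(X|Y=0) = 1.5000
  p(Y=1) = 4/15, H(X|Y=1) = 1.5000
  p(Y=2) = 7/15, H(X|Y=2) = 1.4488
H(X|Y) = 0.2667×1.5000 + 0.2667×1.5000 + 0.4667×1.4488 = 1.4761 bits


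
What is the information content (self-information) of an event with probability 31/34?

Information content I(x) = -log₂(p(x))
I = -log₂(31/34) = -log₂(0.9118)
I = 0.1333 bits


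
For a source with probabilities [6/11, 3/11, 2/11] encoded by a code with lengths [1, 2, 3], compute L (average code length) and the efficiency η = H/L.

Average length L = Σ p_i × l_i = 1.6364 bits
Entropy H = 1.4354 bits
Efficiency η = H/L × 100% = 87.72%


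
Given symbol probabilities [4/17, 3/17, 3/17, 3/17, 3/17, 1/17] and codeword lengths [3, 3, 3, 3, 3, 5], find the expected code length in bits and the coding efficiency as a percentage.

Average length L = Σ p_i × l_i = 3.1176 bits
Entropy H = 2.4981 bits
Efficiency η = H/L × 100% = 80.13%


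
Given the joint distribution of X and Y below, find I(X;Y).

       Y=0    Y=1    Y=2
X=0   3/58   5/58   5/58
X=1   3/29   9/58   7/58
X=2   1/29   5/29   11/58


H(X) = 1.5432, H(Y) = 1.5108, H(X,Y) = 3.0142
I(X;Y) = H(X) + H(Y) - H(X,Y) = 0.0398 bits


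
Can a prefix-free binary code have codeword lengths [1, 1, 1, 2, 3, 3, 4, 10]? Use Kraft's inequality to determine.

Kraft inequality: Σ 2^(-l_i) ≤ 1 for prefix-free code
Calculating: 2^(-1) + 2^(-1) + 2^(-1) + 2^(-2) + 2^(-3) + 2^(-3) + 2^(-4) + 2^(-10)
= 0.5 + 0.5 + 0.5 + 0.25 + 0.125 + 0.125 + 0.0625 + 0.0009765625
= 2.0635
Since 2.0635 > 1, prefix-free code does not exist


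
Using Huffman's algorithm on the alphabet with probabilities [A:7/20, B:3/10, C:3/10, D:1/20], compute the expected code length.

Huffman tree construction:
Combine smallest probabilities repeatedly
Resulting codes:
  A: 11 (length 2)
  B: 01 (length 2)
  C: 10 (length 2)
  D: 00 (length 2)
Average length = Σ p(s) × length(s) = 2.0000 bits


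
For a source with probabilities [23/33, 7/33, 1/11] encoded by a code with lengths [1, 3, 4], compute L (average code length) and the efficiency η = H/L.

Average length L = Σ p_i × l_i = 1.6970 bits
Entropy H = 1.1520 bits
Efficiency η = H/L × 100% = 67.89%


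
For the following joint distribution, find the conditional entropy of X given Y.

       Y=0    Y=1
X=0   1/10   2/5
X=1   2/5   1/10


H(X|Y) = Σ_y p(y) H(X|Y=y)
  p(Y=0) = 1/2, H(X|Y=0) = 0.7219
  p(Y=1) = 1/2, H(X|Y=1) = 0.7219
H(X|Y) = 0.5000×0.7219 + 0.5000×0.7219 = 0.7219 bits


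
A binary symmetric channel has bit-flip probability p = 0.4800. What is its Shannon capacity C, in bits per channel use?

For BSC with error probability p:
C = 1 - H(p) where H(p) is binary entropy
H(0.4800) = -0.4800 × log₂(0.4800) - 0.5200 × log₂(0.5200)
H(p) = 0.9988
C = 1 - 0.9988 = 0.0012 bits/use


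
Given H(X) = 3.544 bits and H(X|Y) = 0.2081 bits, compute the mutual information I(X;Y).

I(X;Y) = H(X) - H(X|Y)
I(X;Y) = 3.544 - 0.2081 = 3.3359 bits


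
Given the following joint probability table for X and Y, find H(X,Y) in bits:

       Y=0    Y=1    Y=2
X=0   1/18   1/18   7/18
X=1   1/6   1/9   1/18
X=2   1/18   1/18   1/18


H(X,Y) = -Σ p(x,y) log₂ p(x,y)
  p(0,0)=1/18: -0.0556 × log₂(0.0556) = 0.2317
  p(0,1)=1/18: -0.0556 × log₂(0.0556) = 0.2317
  p(0,2)=7/18: -0.3889 × log₂(0.3889) = 0.5299
  p(1,0)=1/6: -0.1667 × log₂(0.1667) = 0.4308
  p(1,1)=1/9: -0.1111 × log₂(0.1111) = 0.3522
  p(1,2)=1/18: -0.0556 × log₂(0.0556) = 0.2317
  p(2,0)=1/18: -0.0556 × log₂(0.0556) = 0.2317
  p(2,1)=1/18: -0.0556 × log₂(0.0556) = 0.2317
  p(2,2)=1/18: -0.0556 × log₂(0.0556) = 0.2317
H(X,Y) = 2.7029 bits


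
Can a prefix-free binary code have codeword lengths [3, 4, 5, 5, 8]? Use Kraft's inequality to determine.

Kraft inequality: Σ 2^(-l_i) ≤ 1 for prefix-free code
Calculating: 2^(-3) + 2^(-4) + 2^(-5) + 2^(-5) + 2^(-8)
= 0.125 + 0.0625 + 0.03125 + 0.03125 + 0.00390625
= 0.2539
Since 0.2539 ≤ 1, prefix-free code exists


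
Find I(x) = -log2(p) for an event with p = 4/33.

Information content I(x) = -log₂(p(x))
I = -log₂(4/33) = -log₂(0.1212)
I = 3.0444 bits


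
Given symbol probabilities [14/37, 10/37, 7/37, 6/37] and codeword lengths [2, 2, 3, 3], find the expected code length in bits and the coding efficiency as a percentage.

Average length L = Σ p_i × l_i = 2.3514 bits
Entropy H = 1.9207 bits
Efficiency η = H/L × 100% = 81.69%


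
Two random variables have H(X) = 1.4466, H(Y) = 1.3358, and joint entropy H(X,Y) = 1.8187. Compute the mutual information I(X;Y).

I(X;Y) = H(X) + H(Y) - H(X,Y)
I(X;Y) = 1.4466 + 1.3358 - 1.8187 = 0.9637 bits


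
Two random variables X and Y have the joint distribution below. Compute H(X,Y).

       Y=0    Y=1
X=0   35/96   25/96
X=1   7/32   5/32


H(X,Y) = -Σ p(x,y) log₂ p(x,y)
  p(0,0)=35/96: -0.3646 × log₂(0.3646) = 0.5307
  p(0,1)=25/96: -0.2604 × log₂(0.2604) = 0.5055
  p(1,0)=7/32: -0.2188 × log₂(0.2188) = 0.4796
  p(1,1)=5/32: -0.1562 × log₂(0.1562) = 0.4184
H(X,Y) = 1.9343 bits


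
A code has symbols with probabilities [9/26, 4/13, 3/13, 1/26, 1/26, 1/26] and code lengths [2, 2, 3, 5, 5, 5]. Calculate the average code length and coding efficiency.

Average length L = Σ p_i × l_i = 2.5769 bits
Entropy H = 2.0836 bits
Efficiency η = H/L × 100% = 80.85%


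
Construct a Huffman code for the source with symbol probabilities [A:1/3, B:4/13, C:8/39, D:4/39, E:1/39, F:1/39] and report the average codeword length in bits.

Huffman tree construction:
Combine smallest probabilities repeatedly
Resulting codes:
  A: 11 (length 2)
  B: 10 (length 2)
  C: 01 (length 2)
  D: 001 (length 3)
  E: 0000 (length 4)
  F: 0001 (length 4)
Average length = Σ p(s) × length(s) = 2.2051 bits


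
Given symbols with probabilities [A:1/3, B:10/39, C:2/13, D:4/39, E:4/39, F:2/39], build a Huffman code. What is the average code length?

Huffman tree construction:
Combine smallest probabilities repeatedly
Resulting codes:
  A: 11 (length 2)
  B: 01 (length 2)
  C: 101 (length 3)
  D: 001 (length 3)
  E: 100 (length 3)
  F: 000 (length 3)
Average length = Σ p(s) × length(s) = 2.4103 bits
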